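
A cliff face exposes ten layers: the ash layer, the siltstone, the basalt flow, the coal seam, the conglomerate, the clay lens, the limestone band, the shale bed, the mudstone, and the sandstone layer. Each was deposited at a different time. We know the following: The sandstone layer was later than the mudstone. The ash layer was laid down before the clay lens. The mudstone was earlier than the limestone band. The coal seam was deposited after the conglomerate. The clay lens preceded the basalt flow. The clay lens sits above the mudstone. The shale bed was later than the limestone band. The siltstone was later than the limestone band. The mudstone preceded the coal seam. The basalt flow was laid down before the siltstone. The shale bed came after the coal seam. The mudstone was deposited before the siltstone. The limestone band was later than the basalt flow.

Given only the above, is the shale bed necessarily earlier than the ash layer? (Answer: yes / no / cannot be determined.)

no

Tracing the constraints gives the ash layer → the clay lens → the basalt flow → the limestone band → the shale bed, so the ash layer must come before the shale bed.
That means the shale bed cannot be before the ash layer.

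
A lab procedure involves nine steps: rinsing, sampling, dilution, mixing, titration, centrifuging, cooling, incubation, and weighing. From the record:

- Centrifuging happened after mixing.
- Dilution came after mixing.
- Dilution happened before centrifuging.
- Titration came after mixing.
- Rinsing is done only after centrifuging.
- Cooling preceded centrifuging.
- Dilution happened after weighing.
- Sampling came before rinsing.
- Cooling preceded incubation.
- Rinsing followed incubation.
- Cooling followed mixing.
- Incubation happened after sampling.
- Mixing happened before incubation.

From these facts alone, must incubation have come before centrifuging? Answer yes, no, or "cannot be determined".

No chain of stated constraints runs from incubation to centrifuging, and none runs from centrifuging to incubation either.
So the relative order of incubation and centrifuging is not fixed by the given facts.

cannot be determined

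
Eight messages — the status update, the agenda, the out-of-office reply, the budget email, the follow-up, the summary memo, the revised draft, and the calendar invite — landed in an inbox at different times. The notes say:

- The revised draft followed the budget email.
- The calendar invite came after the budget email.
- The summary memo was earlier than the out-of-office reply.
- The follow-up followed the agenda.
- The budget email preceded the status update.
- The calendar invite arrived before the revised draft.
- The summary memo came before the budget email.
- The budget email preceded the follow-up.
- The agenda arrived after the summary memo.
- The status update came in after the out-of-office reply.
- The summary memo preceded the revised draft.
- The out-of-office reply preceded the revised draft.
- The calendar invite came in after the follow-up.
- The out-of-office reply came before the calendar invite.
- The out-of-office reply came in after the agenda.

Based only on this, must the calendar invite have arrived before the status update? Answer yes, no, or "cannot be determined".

cannot be determined

No chain of stated constraints runs from the calendar invite to the status update, and none runs from the status update to the calendar invite either.
So the relative order of the calendar invite and the status update is not fixed by the given facts.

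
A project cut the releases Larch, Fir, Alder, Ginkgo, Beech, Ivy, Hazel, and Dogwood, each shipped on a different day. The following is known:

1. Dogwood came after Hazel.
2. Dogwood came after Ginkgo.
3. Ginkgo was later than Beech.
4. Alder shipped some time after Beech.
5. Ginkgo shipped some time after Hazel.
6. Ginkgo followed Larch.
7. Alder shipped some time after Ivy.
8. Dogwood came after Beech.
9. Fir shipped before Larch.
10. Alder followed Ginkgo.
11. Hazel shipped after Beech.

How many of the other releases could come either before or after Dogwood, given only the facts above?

2

Forced before Dogwood: Beech, Fir, Ginkgo, Hazel, and Larch.
That leaves Alder and Ivy with no forced order relative to Dogwood — 2.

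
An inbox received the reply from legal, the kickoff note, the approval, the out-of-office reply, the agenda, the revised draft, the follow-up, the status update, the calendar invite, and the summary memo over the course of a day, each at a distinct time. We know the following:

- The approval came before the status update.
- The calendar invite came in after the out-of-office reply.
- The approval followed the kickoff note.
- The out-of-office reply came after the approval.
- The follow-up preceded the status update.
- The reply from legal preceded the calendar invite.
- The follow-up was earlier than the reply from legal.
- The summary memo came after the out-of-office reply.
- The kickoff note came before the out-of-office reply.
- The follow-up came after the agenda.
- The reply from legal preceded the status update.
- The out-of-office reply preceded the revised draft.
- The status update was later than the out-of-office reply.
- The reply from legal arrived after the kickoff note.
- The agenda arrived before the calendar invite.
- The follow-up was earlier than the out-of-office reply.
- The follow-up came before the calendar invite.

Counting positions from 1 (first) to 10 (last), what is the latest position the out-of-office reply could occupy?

The out-of-office reply must come before the calendar invite, the revised draft, the status update, and the summary memo — 4 messages forced after it.
Everything else can be placed before the out-of-office reply in some valid order, so the out-of-office reply can sit as late as position 10 − 4 = 6.

6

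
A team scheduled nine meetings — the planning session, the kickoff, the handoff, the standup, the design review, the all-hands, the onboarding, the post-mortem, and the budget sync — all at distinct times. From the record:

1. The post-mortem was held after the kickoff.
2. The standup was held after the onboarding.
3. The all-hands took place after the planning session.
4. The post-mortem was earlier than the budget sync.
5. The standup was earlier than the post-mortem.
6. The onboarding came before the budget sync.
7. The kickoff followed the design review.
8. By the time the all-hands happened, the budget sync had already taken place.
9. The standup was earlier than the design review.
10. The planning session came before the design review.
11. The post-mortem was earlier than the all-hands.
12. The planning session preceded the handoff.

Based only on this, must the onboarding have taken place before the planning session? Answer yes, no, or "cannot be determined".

cannot be determined

No chain of stated constraints runs from the onboarding to the planning session, and none runs from the planning session to the onboarding either.
So the relative order of the onboarding and the planning session is not fixed by the given facts.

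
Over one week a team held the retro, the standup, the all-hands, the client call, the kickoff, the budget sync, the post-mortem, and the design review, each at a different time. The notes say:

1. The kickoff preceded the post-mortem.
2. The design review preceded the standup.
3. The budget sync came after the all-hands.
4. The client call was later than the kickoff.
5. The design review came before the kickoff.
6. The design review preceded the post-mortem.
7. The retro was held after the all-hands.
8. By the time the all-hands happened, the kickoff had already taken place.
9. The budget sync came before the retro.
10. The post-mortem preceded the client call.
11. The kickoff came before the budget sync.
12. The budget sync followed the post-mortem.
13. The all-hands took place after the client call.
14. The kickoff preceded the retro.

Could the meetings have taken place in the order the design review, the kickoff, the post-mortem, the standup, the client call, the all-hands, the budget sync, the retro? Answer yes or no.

Check each stated constraint against the proposed order — e.g. the kickoff is ahead of the budget sync; the kickoff is ahead of the retro. Every pair is in the required order; nothing is violated.

yes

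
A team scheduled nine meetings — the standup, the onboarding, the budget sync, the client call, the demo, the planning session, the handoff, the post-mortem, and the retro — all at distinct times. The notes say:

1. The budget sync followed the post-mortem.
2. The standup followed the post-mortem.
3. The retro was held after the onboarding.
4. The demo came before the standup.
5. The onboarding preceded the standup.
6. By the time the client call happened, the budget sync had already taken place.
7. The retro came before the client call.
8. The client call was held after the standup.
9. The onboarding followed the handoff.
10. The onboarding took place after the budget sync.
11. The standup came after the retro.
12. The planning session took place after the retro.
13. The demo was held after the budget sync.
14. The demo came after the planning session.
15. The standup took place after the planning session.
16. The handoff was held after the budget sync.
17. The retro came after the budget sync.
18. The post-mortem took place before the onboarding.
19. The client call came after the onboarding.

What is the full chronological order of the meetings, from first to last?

the post-mortem, the budget sync, the handoff, the onboarding, the retro, the planning session, the demo, the standup, the client call

The constraints fix every adjacent pair, so only one ordering works:
the post-mortem → the budget sync → the handoff → the onboarding → the retro → the planning session → the demo → the standup → the client call.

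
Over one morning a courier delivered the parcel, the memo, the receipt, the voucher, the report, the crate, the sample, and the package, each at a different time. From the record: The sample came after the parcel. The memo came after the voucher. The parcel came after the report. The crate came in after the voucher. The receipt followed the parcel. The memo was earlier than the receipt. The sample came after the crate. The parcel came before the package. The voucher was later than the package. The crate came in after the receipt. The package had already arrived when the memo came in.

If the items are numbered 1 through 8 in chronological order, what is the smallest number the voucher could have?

The package, the parcel, and the report must all come before the voucher — 3 forced predecessors.
Nothing else is forced ahead of the voucher, so its earliest slot is position 3 + 1 = 4.

4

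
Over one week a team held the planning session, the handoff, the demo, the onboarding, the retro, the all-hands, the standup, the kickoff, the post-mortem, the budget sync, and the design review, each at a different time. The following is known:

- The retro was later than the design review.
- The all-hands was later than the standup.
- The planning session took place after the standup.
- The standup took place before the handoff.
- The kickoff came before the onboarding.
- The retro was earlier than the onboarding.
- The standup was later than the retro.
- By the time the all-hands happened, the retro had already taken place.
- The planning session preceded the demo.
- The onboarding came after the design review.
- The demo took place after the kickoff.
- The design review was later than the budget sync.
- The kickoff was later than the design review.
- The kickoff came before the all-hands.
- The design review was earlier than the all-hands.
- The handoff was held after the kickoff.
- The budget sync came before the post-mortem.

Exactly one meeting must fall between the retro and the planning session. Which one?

the standup

Tracing the constraints gives the retro → the standup → the planning session, so the standup sits after the retro and before the planning session.
No other meeting is forced both after the retro and before the planning session.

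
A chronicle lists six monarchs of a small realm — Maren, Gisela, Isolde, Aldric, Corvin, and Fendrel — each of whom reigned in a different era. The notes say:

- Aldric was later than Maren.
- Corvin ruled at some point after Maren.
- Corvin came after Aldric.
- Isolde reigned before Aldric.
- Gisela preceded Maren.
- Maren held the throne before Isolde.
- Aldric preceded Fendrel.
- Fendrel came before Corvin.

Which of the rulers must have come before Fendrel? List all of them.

Aldric, Gisela, Isolde, Maren

Directly stated before Fendrel: Aldric.
Gisela reaches Fendrel via Gisela → Maren → Aldric → Fendrel.
Isolde reaches Fendrel via Isolde → Aldric → Fendrel.
Maren reaches Fendrel via Maren → Aldric → Fendrel.
No chain forces Corvin ahead of Fendrel.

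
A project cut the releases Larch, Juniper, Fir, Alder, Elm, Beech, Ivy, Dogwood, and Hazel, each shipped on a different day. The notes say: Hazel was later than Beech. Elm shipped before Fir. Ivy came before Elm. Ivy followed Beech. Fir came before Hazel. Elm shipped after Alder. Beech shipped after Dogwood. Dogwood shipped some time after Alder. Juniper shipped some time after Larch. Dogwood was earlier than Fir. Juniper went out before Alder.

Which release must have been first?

Larch

Larch has a chain of constraints placing it before every other release, so Larch must be first.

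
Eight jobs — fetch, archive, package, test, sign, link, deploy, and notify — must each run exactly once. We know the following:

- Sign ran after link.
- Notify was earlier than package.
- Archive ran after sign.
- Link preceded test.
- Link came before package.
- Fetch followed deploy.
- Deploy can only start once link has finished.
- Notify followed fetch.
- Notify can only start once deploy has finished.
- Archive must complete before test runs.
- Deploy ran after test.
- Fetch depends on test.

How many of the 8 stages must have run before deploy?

Directly stated before deploy: link and test.
Archive reaches deploy via archive → test → deploy.
Sign reaches deploy via sign → archive → test → deploy.
That's archive, link, sign, and test — 4 in all.

4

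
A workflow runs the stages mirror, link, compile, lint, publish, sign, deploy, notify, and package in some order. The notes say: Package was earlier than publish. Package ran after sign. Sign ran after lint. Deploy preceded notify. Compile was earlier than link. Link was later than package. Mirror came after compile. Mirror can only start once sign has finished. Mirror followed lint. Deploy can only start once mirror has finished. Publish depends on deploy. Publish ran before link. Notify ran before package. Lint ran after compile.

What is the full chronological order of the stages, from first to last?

compile, lint, sign, mirror, deploy, notify, package, publish, link

The constraints fix every adjacent pair, so only one ordering works:
compile → lint → sign → mirror → deploy → notify → package → publish → link.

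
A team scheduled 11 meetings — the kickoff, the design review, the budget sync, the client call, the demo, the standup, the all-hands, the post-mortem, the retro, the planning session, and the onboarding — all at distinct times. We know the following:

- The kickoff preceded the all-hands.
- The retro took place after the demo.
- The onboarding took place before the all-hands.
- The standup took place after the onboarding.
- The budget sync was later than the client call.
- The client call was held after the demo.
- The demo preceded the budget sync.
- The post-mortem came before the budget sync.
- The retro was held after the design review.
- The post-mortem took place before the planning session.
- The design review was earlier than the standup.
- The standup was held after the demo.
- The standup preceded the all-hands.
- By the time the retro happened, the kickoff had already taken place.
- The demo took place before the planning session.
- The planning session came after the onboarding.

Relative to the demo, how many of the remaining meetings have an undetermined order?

Forced after the demo: the all-hands, the budget sync, the client call, the planning session, the retro, and the standup.
That leaves the design review, the kickoff, the onboarding, and the post-mortem with no forced order relative to the demo — 4.

4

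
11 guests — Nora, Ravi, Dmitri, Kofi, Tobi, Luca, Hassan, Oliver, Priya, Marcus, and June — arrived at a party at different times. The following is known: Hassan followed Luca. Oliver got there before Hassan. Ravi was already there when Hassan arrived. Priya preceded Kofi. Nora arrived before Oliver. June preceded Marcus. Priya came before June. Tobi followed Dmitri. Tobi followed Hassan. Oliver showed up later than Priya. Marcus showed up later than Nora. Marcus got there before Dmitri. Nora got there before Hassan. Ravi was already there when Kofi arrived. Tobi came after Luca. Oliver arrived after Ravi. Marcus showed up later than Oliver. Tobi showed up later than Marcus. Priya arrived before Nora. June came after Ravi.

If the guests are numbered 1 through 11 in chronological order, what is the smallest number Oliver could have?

Nora, Priya, and Ravi must all come before Oliver — 3 forced predecessors.
Nothing else is forced ahead of Oliver, so their earliest slot is position 3 + 1 = 4.

4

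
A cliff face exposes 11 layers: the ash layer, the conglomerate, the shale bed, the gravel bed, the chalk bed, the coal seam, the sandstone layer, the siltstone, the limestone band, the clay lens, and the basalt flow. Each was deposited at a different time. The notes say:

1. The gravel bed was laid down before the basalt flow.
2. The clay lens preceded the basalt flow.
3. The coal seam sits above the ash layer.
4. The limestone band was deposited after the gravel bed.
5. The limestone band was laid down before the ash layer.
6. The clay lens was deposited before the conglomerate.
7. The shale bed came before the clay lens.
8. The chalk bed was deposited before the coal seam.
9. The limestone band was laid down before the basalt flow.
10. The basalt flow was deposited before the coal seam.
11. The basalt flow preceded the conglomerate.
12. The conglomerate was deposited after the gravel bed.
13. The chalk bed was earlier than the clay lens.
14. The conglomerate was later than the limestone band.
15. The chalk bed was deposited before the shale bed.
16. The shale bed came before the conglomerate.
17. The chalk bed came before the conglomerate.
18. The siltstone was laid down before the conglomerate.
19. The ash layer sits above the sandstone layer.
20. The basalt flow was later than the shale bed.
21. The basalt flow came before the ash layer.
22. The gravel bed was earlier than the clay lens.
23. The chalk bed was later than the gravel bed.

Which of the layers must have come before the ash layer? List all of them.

Directly stated before the ash layer: the basalt flow, the limestone band, and the sandstone layer.
The chalk bed reaches the ash layer via the chalk bed → the clay lens → the basalt flow → the ash layer.
The clay lens reaches the ash layer via the clay lens → the basalt flow → the ash layer.
The gravel bed reaches the ash layer via the gravel bed → the basalt flow → the ash layer.
Likewise the shale bed reaches the ash layer by chaining the stated constraints.
No chain forces the conglomerate (or any of the others) ahead of the ash layer.

the basalt flow, the chalk bed, the clay lens, the gravel bed, the limestone band, the sandstone layer, the shale bed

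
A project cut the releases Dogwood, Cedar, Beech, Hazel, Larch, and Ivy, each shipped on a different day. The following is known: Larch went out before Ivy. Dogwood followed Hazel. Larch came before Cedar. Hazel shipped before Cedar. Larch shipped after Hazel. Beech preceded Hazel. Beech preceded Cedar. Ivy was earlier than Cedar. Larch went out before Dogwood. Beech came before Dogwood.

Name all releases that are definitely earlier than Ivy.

Beech, Hazel, Larch

Directly stated before Ivy: Larch.
Beech reaches Ivy via Beech → Hazel → Larch → Ivy.
Hazel reaches Ivy via Hazel → Larch → Ivy.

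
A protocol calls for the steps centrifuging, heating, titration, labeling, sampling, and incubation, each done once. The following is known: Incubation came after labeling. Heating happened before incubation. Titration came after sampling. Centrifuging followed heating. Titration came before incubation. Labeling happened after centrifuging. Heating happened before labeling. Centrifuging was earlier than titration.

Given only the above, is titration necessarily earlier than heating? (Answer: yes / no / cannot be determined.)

Tracing the constraints gives heating → centrifuging → titration, so heating must come before titration.
That means titration cannot be before heating.

no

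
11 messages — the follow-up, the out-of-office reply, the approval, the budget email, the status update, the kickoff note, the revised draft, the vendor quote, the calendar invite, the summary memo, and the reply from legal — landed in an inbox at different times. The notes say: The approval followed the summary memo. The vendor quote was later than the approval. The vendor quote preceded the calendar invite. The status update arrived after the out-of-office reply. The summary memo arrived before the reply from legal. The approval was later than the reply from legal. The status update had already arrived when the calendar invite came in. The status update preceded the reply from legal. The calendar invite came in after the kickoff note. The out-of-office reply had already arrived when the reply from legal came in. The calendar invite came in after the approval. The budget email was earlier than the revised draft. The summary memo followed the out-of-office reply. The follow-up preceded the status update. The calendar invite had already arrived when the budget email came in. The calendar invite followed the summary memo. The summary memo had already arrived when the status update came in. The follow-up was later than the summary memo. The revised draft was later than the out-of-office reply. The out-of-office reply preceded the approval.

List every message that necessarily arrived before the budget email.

Directly stated before the budget email: the calendar invite.
The approval reaches the budget email via the approval → the calendar invite → the budget email.
The follow-up reaches the budget email via the follow-up → the status update → the calendar invite → the budget email.
The kickoff note reaches the budget email via the kickoff note → the calendar invite → the budget email.
Likewise the out-of-office reply, the reply from legal, the status update, the summary memo, and the vendor quote each reach the budget email by chaining the stated constraints.
No chain forces the revised draft ahead of the budget email.

the approval, the calendar invite, the follow-up, the kickoff note, the out-of-office reply, the reply from legal, the status update, the summary memo, the vendor quote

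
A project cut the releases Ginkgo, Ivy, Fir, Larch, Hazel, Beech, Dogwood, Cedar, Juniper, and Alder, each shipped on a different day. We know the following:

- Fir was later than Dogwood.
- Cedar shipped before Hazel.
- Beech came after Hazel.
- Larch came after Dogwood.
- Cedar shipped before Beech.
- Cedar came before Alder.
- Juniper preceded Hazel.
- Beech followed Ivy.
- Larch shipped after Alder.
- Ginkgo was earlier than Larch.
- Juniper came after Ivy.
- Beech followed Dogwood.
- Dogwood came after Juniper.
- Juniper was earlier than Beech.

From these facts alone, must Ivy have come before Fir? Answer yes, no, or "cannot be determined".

Chain the constraints: Ivy → Juniper → Dogwood → Fir. Each link is directly stated, so Ivy comes before Fir.

yes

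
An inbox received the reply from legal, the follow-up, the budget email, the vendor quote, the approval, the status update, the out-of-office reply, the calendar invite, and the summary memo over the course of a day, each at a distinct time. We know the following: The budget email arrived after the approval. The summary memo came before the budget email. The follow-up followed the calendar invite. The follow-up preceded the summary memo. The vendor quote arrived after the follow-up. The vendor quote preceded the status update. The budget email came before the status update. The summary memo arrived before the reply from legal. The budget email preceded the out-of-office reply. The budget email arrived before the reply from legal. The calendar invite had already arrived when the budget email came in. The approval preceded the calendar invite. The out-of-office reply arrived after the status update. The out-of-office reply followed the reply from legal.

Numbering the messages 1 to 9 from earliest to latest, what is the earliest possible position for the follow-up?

The approval and the calendar invite must both come before the follow-up — 2 forced predecessors.
Nothing else is forced ahead of the follow-up, so its earliest slot is position 2 + 1 = 3.

3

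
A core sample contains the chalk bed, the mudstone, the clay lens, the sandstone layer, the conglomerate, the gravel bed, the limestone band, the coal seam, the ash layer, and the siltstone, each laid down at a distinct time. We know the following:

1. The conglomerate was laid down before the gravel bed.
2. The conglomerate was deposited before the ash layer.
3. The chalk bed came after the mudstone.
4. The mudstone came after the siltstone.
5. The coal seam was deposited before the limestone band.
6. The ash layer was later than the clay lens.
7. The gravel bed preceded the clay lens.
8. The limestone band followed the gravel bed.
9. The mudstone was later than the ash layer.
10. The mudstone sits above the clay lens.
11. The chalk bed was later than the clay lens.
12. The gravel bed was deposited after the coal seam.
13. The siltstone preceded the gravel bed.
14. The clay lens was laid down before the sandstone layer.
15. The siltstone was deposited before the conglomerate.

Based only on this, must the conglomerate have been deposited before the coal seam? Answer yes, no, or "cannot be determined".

No chain of stated constraints runs from the conglomerate to the coal seam, and none runs from the coal seam to the conglomerate either.
So the relative order of the conglomerate and the coal seam is not fixed by the given facts.

cannot be determined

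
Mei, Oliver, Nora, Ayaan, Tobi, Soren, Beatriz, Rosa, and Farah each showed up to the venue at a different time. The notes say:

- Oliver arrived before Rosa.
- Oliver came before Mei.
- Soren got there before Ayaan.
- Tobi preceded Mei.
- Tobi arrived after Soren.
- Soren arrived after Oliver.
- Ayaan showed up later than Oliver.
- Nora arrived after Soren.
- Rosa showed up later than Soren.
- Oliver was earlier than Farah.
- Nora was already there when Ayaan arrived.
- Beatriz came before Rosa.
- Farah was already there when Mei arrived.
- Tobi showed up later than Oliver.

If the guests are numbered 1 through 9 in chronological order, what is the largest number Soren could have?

Soren must come before Ayaan, Mei, Nora, Rosa, and Tobi — 5 guests forced after them.
Everything else can be placed before Soren in some valid order, so Soren can sit as late as position 9 − 5 = 4.

4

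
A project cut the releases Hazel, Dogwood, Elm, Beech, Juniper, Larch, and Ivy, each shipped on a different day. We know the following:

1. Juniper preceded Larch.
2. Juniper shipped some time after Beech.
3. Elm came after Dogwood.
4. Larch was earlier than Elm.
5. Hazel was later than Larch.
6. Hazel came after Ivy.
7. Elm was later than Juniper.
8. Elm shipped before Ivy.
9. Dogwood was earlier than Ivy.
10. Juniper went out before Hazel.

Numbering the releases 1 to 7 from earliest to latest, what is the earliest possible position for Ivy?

6

Beech, Dogwood, Elm, Juniper, and Larch must all come before Ivy — 5 forced predecessors.
Nothing else is forced ahead of Ivy, so its earliest slot is position 5 + 1 = 6.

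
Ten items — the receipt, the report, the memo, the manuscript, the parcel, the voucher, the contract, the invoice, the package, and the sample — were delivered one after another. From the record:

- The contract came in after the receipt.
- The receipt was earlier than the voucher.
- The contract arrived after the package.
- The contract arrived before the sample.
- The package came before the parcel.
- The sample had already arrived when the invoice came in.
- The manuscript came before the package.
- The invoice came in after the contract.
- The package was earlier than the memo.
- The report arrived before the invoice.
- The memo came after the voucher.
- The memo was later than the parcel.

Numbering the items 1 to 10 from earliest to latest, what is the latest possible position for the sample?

The sample must come before the invoice — 1 item forced after it.
Everything else can be placed before the sample in some valid order, so the sample can sit as late as position 10 − 1 = 9.

9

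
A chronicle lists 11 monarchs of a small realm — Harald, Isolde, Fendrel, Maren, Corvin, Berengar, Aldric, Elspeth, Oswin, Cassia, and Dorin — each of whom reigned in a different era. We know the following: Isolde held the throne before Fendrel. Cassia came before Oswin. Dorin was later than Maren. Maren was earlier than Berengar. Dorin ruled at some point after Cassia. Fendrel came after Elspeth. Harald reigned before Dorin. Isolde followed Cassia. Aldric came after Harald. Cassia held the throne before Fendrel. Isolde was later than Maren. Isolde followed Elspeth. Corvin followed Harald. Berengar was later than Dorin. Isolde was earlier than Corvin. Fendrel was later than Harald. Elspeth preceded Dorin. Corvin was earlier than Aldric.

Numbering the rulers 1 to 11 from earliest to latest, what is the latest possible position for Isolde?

Isolde must come before Aldric, Corvin, and Fendrel — 3 rulers forced after them.
Everything else can be placed before Isolde in some valid order, so Isolde can sit as late as position 11 − 3 = 8.

8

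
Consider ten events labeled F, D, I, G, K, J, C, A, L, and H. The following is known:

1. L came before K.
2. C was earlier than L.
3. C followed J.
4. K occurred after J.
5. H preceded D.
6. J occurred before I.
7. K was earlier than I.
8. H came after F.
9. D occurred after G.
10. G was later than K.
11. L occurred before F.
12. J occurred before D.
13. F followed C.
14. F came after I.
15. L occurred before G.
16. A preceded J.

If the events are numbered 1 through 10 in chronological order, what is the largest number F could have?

8

F must come before D and H — 2 events forced after it.
Everything else can be placed before F in some valid order, so F can sit as late as position 10 − 2 = 8.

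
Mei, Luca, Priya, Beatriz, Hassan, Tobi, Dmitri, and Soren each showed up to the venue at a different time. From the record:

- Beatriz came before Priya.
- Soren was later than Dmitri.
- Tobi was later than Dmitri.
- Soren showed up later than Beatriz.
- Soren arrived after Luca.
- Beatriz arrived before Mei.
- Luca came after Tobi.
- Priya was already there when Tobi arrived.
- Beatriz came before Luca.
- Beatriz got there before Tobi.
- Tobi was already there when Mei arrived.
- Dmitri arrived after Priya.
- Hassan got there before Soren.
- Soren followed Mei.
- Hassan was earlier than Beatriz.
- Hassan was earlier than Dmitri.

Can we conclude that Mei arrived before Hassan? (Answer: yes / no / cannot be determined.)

Tracing the constraints gives Hassan → Beatriz → Mei, so Hassan must come before Mei.
That means Mei cannot be before Hassan.

no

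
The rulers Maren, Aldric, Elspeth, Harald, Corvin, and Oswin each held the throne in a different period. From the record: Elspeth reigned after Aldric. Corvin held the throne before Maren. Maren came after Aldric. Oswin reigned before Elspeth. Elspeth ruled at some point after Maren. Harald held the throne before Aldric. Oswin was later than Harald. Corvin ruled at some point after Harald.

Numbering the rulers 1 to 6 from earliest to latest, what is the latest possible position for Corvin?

4

Corvin must come before Elspeth and Maren — 2 rulers forced after them.
Everything else can be placed before Corvin in some valid order, so Corvin can sit as late as position 6 − 2 = 4.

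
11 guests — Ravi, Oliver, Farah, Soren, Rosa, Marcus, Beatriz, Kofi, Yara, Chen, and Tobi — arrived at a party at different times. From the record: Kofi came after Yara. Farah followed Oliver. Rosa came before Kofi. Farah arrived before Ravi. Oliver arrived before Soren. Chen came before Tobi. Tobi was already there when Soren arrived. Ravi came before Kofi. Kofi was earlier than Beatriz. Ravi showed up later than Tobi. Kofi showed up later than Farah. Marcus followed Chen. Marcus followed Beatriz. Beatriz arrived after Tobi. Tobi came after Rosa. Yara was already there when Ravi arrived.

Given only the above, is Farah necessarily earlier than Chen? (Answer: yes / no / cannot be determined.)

cannot be determined

No chain of stated constraints runs from Farah to Chen, and none runs from Chen to Farah either.
So the relative order of Farah and Chen is not fixed by the given facts.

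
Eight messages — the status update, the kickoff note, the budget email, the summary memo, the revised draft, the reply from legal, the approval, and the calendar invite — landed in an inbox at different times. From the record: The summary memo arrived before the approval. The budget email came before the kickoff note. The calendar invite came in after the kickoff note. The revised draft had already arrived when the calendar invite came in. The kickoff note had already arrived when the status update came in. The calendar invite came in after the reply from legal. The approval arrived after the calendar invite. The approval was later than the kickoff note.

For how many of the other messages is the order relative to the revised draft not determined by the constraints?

5

Forced after the revised draft: the approval and the calendar invite.
That leaves the budget email, the kickoff note, the reply from legal, the status update, and the summary memo with no forced order relative to the revised draft — 5.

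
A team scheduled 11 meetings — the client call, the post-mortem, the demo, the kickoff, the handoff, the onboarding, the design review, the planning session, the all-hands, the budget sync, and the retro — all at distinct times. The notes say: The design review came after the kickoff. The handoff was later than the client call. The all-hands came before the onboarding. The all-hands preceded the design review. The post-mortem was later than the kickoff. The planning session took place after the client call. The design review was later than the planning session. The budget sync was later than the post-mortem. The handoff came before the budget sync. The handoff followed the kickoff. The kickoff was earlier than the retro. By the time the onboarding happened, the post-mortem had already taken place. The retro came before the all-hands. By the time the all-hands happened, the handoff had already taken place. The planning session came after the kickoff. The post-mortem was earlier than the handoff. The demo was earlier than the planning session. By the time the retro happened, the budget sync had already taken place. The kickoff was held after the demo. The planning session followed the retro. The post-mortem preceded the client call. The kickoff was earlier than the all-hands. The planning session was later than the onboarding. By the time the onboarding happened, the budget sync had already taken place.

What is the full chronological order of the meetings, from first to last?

the demo, the kickoff, the post-mortem, the client call, the handoff, the budget sync, the retro, the all-hands, the onboarding, the planning session, the design review

The constraints fix every adjacent pair, so only one ordering works:
the demo → the kickoff → the post-mortem → the client call → the handoff → the budget sync → the retro → the all-hands → the onboarding → the planning session → the design review.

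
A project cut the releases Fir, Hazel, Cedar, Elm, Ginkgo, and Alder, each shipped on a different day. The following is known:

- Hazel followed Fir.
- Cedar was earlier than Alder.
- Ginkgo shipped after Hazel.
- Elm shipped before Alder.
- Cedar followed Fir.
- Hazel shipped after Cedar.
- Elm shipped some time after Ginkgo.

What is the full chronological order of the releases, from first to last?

Fir, Cedar, Hazel, Ginkgo, Elm, Alder

The constraints fix every adjacent pair, so only one ordering works:
Fir → Cedar → Hazel → Ginkgo → Elm → Alder.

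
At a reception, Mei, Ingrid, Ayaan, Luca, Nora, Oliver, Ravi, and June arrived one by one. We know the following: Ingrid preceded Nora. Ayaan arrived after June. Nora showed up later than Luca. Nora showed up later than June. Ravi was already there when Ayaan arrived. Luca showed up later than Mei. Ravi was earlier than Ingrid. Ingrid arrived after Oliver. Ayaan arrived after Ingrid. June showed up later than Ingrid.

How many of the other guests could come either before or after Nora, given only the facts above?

1

Forced before Nora: Ingrid, June, Luca, Mei, Oliver, and Ravi.
That leaves Ayaan with no forced order relative to Nora — 1.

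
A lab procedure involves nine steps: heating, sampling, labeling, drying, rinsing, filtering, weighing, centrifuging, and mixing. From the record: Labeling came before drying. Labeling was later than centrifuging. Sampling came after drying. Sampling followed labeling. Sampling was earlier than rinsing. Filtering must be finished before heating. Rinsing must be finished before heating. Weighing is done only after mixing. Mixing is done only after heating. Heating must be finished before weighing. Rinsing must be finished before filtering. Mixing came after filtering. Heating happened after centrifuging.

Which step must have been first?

centrifuging

Centrifuging has a chain of constraints placing it before every other step, so centrifuging must be first.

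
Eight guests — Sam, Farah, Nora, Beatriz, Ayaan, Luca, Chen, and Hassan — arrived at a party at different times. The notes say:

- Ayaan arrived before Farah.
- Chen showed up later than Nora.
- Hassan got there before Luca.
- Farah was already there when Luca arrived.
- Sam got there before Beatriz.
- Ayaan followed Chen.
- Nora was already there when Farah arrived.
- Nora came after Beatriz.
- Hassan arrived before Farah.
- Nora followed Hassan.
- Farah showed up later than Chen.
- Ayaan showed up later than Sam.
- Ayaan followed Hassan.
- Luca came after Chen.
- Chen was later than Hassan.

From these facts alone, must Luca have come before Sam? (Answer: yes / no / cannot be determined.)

Tracing the constraints gives Sam → Ayaan → Farah → Luca, so Sam must come before Luca.
That means Luca cannot be before Sam.

no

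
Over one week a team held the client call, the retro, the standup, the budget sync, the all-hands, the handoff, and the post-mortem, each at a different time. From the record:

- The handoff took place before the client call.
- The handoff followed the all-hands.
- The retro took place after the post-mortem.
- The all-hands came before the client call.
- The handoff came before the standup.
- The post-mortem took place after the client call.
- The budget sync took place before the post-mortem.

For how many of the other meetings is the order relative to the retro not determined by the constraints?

Forced before the retro: the all-hands, the budget sync, the client call, the handoff, and the post-mortem.
That leaves the standup with no forced order relative to the retro — 1.

1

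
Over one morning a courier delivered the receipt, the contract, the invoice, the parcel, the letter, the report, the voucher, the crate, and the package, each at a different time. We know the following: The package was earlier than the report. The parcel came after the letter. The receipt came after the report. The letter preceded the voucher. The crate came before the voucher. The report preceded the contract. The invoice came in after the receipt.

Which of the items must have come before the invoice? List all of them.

the package, the receipt, the report

Directly stated before the invoice: the receipt.
The package reaches the invoice via the package → the report → the receipt → the invoice.
The report reaches the invoice via the report → the receipt → the invoice.
No chain forces the voucher (or any of the others) ahead of the invoice.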